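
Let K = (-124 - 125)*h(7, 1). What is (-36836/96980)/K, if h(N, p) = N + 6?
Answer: 9209/78481065 ≈ 0.00011734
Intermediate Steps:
h(N, p) = 6 + N
K = -3237 (K = (-124 - 125)*(6 + 7) = -249*13 = -3237)
(-36836/96980)/K = -36836/96980/(-3237) = -36836*1/96980*(-1/3237) = -9209/24245*(-1/3237) = 9209/78481065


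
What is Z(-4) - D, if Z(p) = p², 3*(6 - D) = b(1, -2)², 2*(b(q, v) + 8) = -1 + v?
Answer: 481/12 ≈ 40.083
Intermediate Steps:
b(q, v) = -17/2 + v/2 (b(q, v) = -8 + (-1 + v)/2 = -8 + (-½ + v/2) = -17/2 + v/2)
D = -289/12 (D = 6 - (-17/2 + (½)*(-2))²/3 = 6 - (-17/2 - 1)²/3 = 6 - (-19/2)²/3 = 6 - ⅓*361/4 = 6 - 361/12 = -289/12 ≈ -24.083)
Z(-4) - D = (-4)² - 1*(-289/12) = 16 + 289/12 = 481/12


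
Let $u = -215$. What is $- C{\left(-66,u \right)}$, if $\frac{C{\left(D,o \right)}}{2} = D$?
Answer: $132$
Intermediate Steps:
$C{\left(D,o \right)} = 2 D$
$- C{\left(-66,u \right)} = - 2 \left(-66\right) = \left(-1\right) \left(-132\right) = 132$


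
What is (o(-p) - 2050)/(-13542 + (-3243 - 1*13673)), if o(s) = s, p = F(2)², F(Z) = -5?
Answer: 2075/30458 ≈ 0.068127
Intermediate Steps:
p = 25 (p = (-5)² = 25)
(o(-p) - 2050)/(-13542 + (-3243 - 1*13673)) = (-1*25 - 2050)/(-13542 + (-3243 - 1*13673)) = (-25 - 2050)/(-13542 + (-3243 - 13673)) = -2075/(-13542 - 16916) = -2075/(-30458) = -2075*(-1/30458) = 2075/30458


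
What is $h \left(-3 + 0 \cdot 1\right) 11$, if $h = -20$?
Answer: $660$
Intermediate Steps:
$h \left(-3 + 0 \cdot 1\right) 11 = - 20 \left(-3 + 0 \cdot 1\right) 11 = - 20 \left(-3 + 0\right) 11 = \left(-20\right) \left(-3\right) 11 = 60 \cdot 11 = 660$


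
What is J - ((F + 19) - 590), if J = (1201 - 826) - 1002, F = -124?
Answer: 68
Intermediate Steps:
J = -627 (J = 375 - 1002 = -627)
J - ((F + 19) - 590) = -627 - ((-124 + 19) - 590) = -627 - (-105 - 590) = -627 - 1*(-695) = -627 + 695 = 68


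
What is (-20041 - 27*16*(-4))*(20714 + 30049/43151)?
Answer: -16369255671119/43151 ≈ -3.7935e+8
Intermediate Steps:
(-20041 - 27*16*(-4))*(20714 + 30049/43151) = (-20041 - 432*(-4))*(20714 + 30049*(1/43151)) = (-20041 + 1728)*(20714 + 30049/43151) = -18313*893859863/43151 = -16369255671119/43151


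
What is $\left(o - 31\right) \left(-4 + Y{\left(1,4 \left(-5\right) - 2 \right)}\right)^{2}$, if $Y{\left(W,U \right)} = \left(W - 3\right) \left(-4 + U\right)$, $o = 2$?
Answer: $-66816$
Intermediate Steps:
$Y{\left(W,U \right)} = \left(-4 + U\right) \left(-3 + W\right)$ ($Y{\left(W,U \right)} = \left(-3 + W\right) \left(-4 + U\right) = \left(-4 + U\right) \left(-3 + W\right)$)
$\left(o - 31\right) \left(-4 + Y{\left(1,4 \left(-5\right) - 2 \right)}\right)^{2} = \left(2 - 31\right) \left(-4 + \left(12 - 4 - 3 \left(4 \left(-5\right) - 2\right) + \left(4 \left(-5\right) - 2\right) 1\right)\right)^{2} = - 29 \left(-4 + \left(12 - 4 - 3 \left(-20 - 2\right) + \left(-20 - 2\right) 1\right)\right)^{2} = - 29 \left(-4 - -52\right)^{2} = - 29 \left(-4 + \left(12 - 4 + 66 - 22\right)\right)^{2} = - 29 \left(-4 + 52\right)^{2} = - 29 \cdot 48^{2} = \left(-29\right) 2304 = -66816$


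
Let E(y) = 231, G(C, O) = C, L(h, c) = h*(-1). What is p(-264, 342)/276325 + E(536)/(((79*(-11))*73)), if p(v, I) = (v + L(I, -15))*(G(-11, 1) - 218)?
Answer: 794506833/1593566275 ≈ 0.49857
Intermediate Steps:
L(h, c) = -h
p(v, I) = -229*v + 229*I (p(v, I) = (v - I)*(-11 - 218) = (v - I)*(-229) = -229*v + 229*I)
p(-264, 342)/276325 + E(536)/(((79*(-11))*73)) = (-229*(-264) + 229*342)/276325 + 231/(((79*(-11))*73)) = (60456 + 78318)*(1/276325) + 231/((-869*73)) = 138774*(1/276325) + 231/(-63437) = 138774/276325 + 231*(-1/63437) = 138774/276325 - 21/5767 = 794506833/1593566275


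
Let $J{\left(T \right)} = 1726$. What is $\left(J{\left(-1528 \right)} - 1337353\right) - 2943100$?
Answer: $-4278727$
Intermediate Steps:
$\left(J{\left(-1528 \right)} - 1337353\right) - 2943100 = \left(1726 - 1337353\right) - 2943100 = -1335627 - 2943100 = -4278727$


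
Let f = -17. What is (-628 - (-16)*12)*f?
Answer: 7412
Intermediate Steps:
(-628 - (-16)*12)*f = (-628 - (-16)*12)*(-17) = (-628 - 1*(-192))*(-17) = (-628 + 192)*(-17) = -436*(-17) = 7412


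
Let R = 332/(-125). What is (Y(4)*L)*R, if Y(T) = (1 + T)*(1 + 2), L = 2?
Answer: -1992/25 ≈ -79.680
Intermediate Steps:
R = -332/125 (R = 332*(-1/125) = -332/125 ≈ -2.6560)
Y(T) = 3 + 3*T (Y(T) = (1 + T)*3 = 3 + 3*T)
(Y(4)*L)*R = ((3 + 3*4)*2)*(-332/125) = ((3 + 12)*2)*(-332/125) = (15*2)*(-332/125) = 30*(-332/125) = -1992/25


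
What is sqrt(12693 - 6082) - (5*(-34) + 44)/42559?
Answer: 126/42559 + sqrt(6611) ≈ 81.311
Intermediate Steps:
sqrt(12693 - 6082) - (5*(-34) + 44)/42559 = sqrt(6611) - (-170 + 44)*(1/42559) = sqrt(6611) - 1*(-126)*(1/42559) = sqrt(6611) + 126*(1/42559) = sqrt(6611) + 126/42559 = 126/42559 + sqrt(6611)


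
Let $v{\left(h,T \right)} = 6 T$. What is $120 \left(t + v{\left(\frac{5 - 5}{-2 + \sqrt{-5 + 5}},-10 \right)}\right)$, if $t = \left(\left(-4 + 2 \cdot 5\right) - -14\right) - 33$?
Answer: $-8760$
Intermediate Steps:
$t = -13$ ($t = \left(\left(-4 + 10\right) + 14\right) - 33 = \left(6 + 14\right) - 33 = 20 - 33 = -13$)
$120 \left(t + v{\left(\frac{5 - 5}{-2 + \sqrt{-5 + 5}},-10 \right)}\right) = 120 \left(-13 + 6 \left(-10\right)\right) = 120 \left(-13 - 60\right) = 120 \left(-73\right) = -8760$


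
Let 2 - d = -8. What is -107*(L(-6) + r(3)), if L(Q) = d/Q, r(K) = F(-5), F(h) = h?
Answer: 2140/3 ≈ 713.33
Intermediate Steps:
d = 10 (d = 2 - 1*(-8) = 2 + 8 = 10)
r(K) = -5
L(Q) = 10/Q
-107*(L(-6) + r(3)) = -107*(10/(-6) - 5) = -107*(10*(-⅙) - 5) = -107*(-5/3 - 5) = -107*(-20/3) = 2140/3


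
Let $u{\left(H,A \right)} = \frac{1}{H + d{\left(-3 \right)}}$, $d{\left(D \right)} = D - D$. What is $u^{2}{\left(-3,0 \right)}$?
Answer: $\frac{1}{9} \approx 0.11111$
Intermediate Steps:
$d{\left(D \right)} = 0$
$u{\left(H,A \right)} = \frac{1}{H}$ ($u{\left(H,A \right)} = \frac{1}{H + 0} = \frac{1}{H}$)
$u^{2}{\left(-3,0 \right)} = \left(\frac{1}{-3}\right)^{2} = \left(- \frac{1}{3}\right)^{2} = \frac{1}{9}$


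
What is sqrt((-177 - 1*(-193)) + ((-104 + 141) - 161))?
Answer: 6*I*sqrt(3) ≈ 10.392*I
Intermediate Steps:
sqrt((-177 - 1*(-193)) + ((-104 + 141) - 161)) = sqrt((-177 + 193) + (37 - 161)) = sqrt(16 - 124) = sqrt(-108) = 6*I*sqrt(3)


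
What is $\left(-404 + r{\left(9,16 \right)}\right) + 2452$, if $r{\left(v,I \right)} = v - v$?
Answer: $2048$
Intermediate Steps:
$r{\left(v,I \right)} = 0$
$\left(-404 + r{\left(9,16 \right)}\right) + 2452 = \left(-404 + 0\right) + 2452 = -404 + 2452 = 2048$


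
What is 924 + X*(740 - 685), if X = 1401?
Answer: 77979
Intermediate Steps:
924 + X*(740 - 685) = 924 + 1401*(740 - 685) = 924 + 1401*55 = 924 + 77055 = 77979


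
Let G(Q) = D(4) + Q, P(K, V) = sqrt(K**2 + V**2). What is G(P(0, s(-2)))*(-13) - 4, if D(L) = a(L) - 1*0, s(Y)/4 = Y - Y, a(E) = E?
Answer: -56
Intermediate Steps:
s(Y) = 0 (s(Y) = 4*(Y - Y) = 4*0 = 0)
D(L) = L (D(L) = L - 1*0 = L + 0 = L)
G(Q) = 4 + Q
G(P(0, s(-2)))*(-13) - 4 = (4 + sqrt(0**2 + 0**2))*(-13) - 4 = (4 + sqrt(0 + 0))*(-13) - 4 = (4 + sqrt(0))*(-13) - 4 = (4 + 0)*(-13) - 4 = 4*(-13) - 4 = -52 - 4 = -56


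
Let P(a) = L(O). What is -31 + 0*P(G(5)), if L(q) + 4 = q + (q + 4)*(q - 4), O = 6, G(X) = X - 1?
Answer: -31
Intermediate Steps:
G(X) = -1 + X
L(q) = -4 + q + (-4 + q)*(4 + q) (L(q) = -4 + (q + (q + 4)*(q - 4)) = -4 + (q + (4 + q)*(-4 + q)) = -4 + (q + (-4 + q)*(4 + q)) = -4 + q + (-4 + q)*(4 + q))
P(a) = 22 (P(a) = -20 + 6 + 6**2 = -20 + 6 + 36 = 22)
-31 + 0*P(G(5)) = -31 + 0*22 = -31 + 0 = -31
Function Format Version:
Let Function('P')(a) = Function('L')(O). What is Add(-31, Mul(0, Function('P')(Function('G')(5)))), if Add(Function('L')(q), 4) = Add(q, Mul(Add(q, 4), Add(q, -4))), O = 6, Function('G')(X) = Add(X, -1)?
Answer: -31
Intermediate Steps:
Function('G')(X) = Add(-1, X)
Function('L')(q) = Add(-4, q, Mul(Add(-4, q), Add(4, q))) (Function('L')(q) = Add(-4, Add(q, Mul(Add(q, 4), Add(q, -4)))) = Add(-4, Add(q, Mul(Add(4, q), Add(-4, q)))) = Add(-4, Add(q, Mul(Add(-4, q), Add(4, q)))) = Add(-4, q, Mul(Add(-4, q), Add(4, q))))
Function('P')(a) = 22 (Function('P')(a) = Add(-20, 6, Pow(6, 2)) = Add(-20, 6, 36) = 22)
Add(-31, Mul(0, Function('P')(Function('G')(5)))) = Add(-31, Mul(0, 22)) = Add(-31, 0) = -31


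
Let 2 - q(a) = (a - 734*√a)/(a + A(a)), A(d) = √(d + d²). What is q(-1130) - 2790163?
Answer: -2791291 - √1275770 - 734*I*√1129 - 734*I*√1130 ≈ -2.7924e+6 - 49337.0*I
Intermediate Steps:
q(a) = 2 - (a - 734*√a)/(a + √(a*(1 + a)))
q(-1130) - 2790163 = (-1130 + 2*√(-1130*(1 - 1130)) + 734*√(-1130))/(-1130 + √(-1130*(1 - 1130))) - 2790163 = (-1130 + 2*√(-1130*(-1129)) + 734*(I*√1130))/(-1130 + √(-1130*(-1129))) - 2790163 = (-1130 + 2*√1275770 + 734*I*√1130)/(-1130 + √1275770) - 2790163 = -2790163 + (-1130 + 2*√1275770 + 734*I*√1130)/(-1130 + √1275770)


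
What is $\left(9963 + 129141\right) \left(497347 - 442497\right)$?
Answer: $7629854400$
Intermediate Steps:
$\left(9963 + 129141\right) \left(497347 - 442497\right) = 139104 \cdot 54850 = 7629854400$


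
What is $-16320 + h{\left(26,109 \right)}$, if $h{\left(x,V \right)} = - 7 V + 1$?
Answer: $-17082$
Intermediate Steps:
$h{\left(x,V \right)} = 1 - 7 V$
$-16320 + h{\left(26,109 \right)} = -16320 + \left(1 - 763\right) = -16320 - 762 = -17082$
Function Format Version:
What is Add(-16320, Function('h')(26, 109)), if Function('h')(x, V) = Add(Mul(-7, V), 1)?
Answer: -17082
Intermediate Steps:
Function('h')(x, V) = Add(1, Mul(-7, V))
Add(-16320, Function('h')(26, 109)) = Add(-16320, Add(1, Mul(-7, 109))) = Add(-16320, Add(1, -763)) = Add(-16320, -762) = -17082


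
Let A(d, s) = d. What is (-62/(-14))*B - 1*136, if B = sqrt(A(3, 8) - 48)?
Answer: -136 + 93*I*sqrt(5)/7 ≈ -136.0 + 29.708*I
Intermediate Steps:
B = 3*I*sqrt(5) (B = sqrt(3 - 48) = sqrt(-45) = 3*I*sqrt(5) ≈ 6.7082*I)
(-62/(-14))*B - 1*136 = (-62/(-14))*(3*I*sqrt(5)) - 1*136 = (-62*(-1/14))*(3*I*sqrt(5)) - 136 = 31*(3*I*sqrt(5))/7 - 136 = 93*I*sqrt(5)/7 - 136 = -136 + 93*I*sqrt(5)/7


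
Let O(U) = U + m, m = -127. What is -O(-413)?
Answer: 540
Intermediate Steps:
O(U) = -127 + U (O(U) = U - 127 = -127 + U)
-O(-413) = -(-127 - 413) = -1*(-540) = 540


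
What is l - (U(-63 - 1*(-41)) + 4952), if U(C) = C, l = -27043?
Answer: -31973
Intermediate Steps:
l - (U(-63 - 1*(-41)) + 4952) = -27043 - ((-63 - 1*(-41)) + 4952) = -27043 - ((-63 + 41) + 4952) = -27043 - (-22 + 4952) = -27043 - 1*4930 = -27043 - 4930 = -31973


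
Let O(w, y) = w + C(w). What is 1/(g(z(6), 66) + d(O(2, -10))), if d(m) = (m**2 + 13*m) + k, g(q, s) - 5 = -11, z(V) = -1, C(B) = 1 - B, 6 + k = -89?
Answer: -1/87 ≈ -0.011494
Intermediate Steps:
k = -95 (k = -6 - 89 = -95)
g(q, s) = -6 (g(q, s) = 5 - 11 = -6)
O(w, y) = 1 (O(w, y) = w + (1 - w) = 1)
d(m) = -95 + m**2 + 13*m (d(m) = (m**2 + 13*m) - 95 = -95 + m**2 + 13*m)
1/(g(z(6), 66) + d(O(2, -10))) = 1/(-6 + (-95 + 1**2 + 13*1)) = 1/(-6 + (-95 + 1 + 13)) = 1/(-6 - 81) = 1/(-87) = -1/87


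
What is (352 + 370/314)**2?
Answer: 3074591601/24649 ≈ 1.2474e+5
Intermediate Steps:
(352 + 370/314)**2 = (352 + 370*(1/314))**2 = (352 + 185/157)**2 = (55449/157)**2 = 3074591601/24649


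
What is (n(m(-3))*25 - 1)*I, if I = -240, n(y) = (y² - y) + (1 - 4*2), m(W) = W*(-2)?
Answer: -137760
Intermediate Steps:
m(W) = -2*W
n(y) = -7 + y² - y (n(y) = (y² - y) + (1 - 8) = (y² - y) - 7 = -7 + y² - y)
(n(m(-3))*25 - 1)*I = ((-7 + (-2*(-3))² - (-2)*(-3))*25 - 1)*(-240) = ((-7 + 6² - 1*6)*25 - 1)*(-240) = ((-7 + 36 - 6)*25 - 1)*(-240) = (23*25 - 1)*(-240) = (575 - 1)*(-240) = 574*(-240) = -137760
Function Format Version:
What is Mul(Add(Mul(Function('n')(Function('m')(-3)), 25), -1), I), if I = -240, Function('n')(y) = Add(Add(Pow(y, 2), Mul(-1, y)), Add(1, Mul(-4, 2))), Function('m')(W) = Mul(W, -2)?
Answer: -137760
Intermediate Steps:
Function('m')(W) = Mul(-2, W)
Function('n')(y) = Add(-7, Pow(y, 2), Mul(-1, y)) (Function('n')(y) = Add(Add(Pow(y, 2), Mul(-1, y)), Add(1, -8)) = Add(Add(Pow(y, 2), Mul(-1, y)), -7) = Add(-7, Pow(y, 2), Mul(-1, y)))
Mul(Add(Mul(Function('n')(Function('m')(-3)), 25), -1), I) = Mul(Add(Mul(Add(-7, Pow(Mul(-2, -3), 2), Mul(-1, Mul(-2, -3))), 25), -1), -240) = Mul(Add(Mul(Add(-7, Pow(6, 2), Mul(-1, 6)), 25), -1), -240) = Mul(Add(Mul(Add(-7, 36, -6), 25), -1), -240) = Mul(Add(Mul(23, 25), -1), -240) = Mul(Add(575, -1), -240) = Mul(574, -240) = -137760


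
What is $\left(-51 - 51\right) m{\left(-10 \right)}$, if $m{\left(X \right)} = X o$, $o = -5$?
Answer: $-5100$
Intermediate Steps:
$m{\left(X \right)} = - 5 X$ ($m{\left(X \right)} = X \left(-5\right) = - 5 X$)
$\left(-51 - 51\right) m{\left(-10 \right)} = \left(-51 - 51\right) \left(\left(-5\right) \left(-10\right)\right) = \left(-102\right) 50 = -5100$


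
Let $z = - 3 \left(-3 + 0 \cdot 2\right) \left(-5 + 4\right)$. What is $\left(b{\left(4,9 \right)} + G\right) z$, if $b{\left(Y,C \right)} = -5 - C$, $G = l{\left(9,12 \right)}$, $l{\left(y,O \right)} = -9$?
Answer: $207$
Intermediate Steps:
$G = -9$
$z = -9$ ($z = - 3 \left(-3 + 0\right) \left(-1\right) = \left(-3\right) \left(-3\right) \left(-1\right) = 9 \left(-1\right) = -9$)
$\left(b{\left(4,9 \right)} + G\right) z = \left(\left(-5 - 9\right) - 9\right) \left(-9\right) = \left(-14 - 9\right) \left(-9\right) = \left(-23\right) \left(-9\right) = 207$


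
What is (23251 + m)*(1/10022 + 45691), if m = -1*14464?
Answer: 4023700888761/10022 ≈ 4.0149e+8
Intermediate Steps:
m = -14464
(23251 + m)*(1/10022 + 45691) = (23251 - 14464)*(1/10022 + 45691) = 8787*(1/10022 + 45691) = 8787*(457915203/10022) = 4023700888761/10022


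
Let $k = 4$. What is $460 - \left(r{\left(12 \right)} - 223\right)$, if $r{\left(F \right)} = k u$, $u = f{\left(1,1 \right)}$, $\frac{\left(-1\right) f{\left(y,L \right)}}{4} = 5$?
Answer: $763$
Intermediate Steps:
$f{\left(y,L \right)} = -20$ ($f{\left(y,L \right)} = \left(-4\right) 5 = -20$)
$u = -20$
$r{\left(F \right)} = -80$ ($r{\left(F \right)} = 4 \left(-20\right) = -80$)
$460 - \left(r{\left(12 \right)} - 223\right) = 460 - \left(-80 - 223\right) = 460 - -303 = 460 + 303 = 763$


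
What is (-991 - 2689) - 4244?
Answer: -7924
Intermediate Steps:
(-991 - 2689) - 4244 = -3680 - 4244 = -7924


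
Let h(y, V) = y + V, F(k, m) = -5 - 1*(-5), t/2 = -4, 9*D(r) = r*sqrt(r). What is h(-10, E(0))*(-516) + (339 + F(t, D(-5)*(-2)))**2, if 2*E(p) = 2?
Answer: 119565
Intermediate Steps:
D(r) = r**(3/2)/9 (D(r) = (r*sqrt(r))/9 = r**(3/2)/9)
E(p) = 1 (E(p) = (1/2)*2 = 1)
t = -8 (t = 2*(-4) = -8)
F(k, m) = 0 (F(k, m) = -5 + 5 = 0)
h(y, V) = V + y
h(-10, E(0))*(-516) + (339 + F(t, D(-5)*(-2)))**2 = (1 - 10)*(-516) + (339 + 0)**2 = -9*(-516) + 339**2 = 4644 + 114921 = 119565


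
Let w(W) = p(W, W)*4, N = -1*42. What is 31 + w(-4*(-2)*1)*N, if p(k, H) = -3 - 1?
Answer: 703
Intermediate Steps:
p(k, H) = -4
N = -42
w(W) = -16 (w(W) = -4*4 = -16)
31 + w(-4*(-2)*1)*N = 31 - 16*(-42) = 31 + 672 = 703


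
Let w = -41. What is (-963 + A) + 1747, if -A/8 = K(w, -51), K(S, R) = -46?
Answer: 1152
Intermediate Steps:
A = 368 (A = -8*(-46) = 368)
(-963 + A) + 1747 = (-963 + 368) + 1747 = -595 + 1747 = 1152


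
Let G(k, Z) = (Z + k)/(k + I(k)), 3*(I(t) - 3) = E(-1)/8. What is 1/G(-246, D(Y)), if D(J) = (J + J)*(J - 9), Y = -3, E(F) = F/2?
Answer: 11665/8352 ≈ 1.3967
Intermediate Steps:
E(F) = F/2 (E(F) = F*(½) = F/2)
I(t) = 143/48 (I(t) = 3 + (((½)*(-1))/8)/3 = 3 + (-½*⅛)/3 = 3 + (⅓)*(-1/16) = 3 - 1/48 = 143/48)
D(J) = 2*J*(-9 + J) (D(J) = (2*J)*(-9 + J) = 2*J*(-9 + J))
G(k, Z) = (Z + k)/(143/48 + k) (G(k, Z) = (Z + k)/(k + 143/48) = (Z + k)/(143/48 + k))
1/G(-246, D(Y)) = 1/(48*(2*(-3)*(-9 - 3) - 246)/(143 + 48*(-246))) = 1/(48*(2*(-3)*(-12) - 246)/(143 - 11808)) = 1/(48*(72 - 246)/(-11665)) = 1/(48*(-1/11665)*(-174)) = 1/(8352/11665) = 11665/8352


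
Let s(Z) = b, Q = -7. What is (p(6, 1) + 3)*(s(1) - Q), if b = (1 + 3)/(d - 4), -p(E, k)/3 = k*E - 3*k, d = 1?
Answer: -34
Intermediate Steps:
p(E, k) = 9*k - 3*E*k (p(E, k) = -3*(k*E - 3*k) = -3*(E*k - 3*k) = -3*(-3*k + E*k) = 9*k - 3*E*k)
b = -4/3 (b = (1 + 3)/(1 - 4) = 4/(-3) = 4*(-1/3) = -4/3 ≈ -1.3333)
s(Z) = -4/3
(p(6, 1) + 3)*(s(1) - Q) = (3*1*(3 - 1*6) + 3)*(-4/3 - 1*(-7)) = (3*1*(3 - 6) + 3)*(-4/3 + 7) = (3*1*(-3) + 3)*(17/3) = (-9 + 3)*(17/3) = -6*17/3 = -34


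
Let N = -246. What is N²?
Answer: 60516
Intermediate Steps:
N² = (-246)² = 60516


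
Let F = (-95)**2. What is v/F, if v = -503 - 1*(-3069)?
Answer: 2566/9025 ≈ 0.28432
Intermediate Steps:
v = 2566 (v = -503 + 3069 = 2566)
F = 9025
v/F = 2566/9025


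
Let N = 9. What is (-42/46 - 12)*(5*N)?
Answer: -13365/23 ≈ -581.09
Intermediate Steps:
(-42/46 - 12)*(5*N) = (-42/46 - 12)*(5*9) = (-42*1/46 - 12)*45 = (-21/23 - 12)*45 = -297/23*45 = -13365/23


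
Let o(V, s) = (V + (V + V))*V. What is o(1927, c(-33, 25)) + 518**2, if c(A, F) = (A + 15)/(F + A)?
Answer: 11408311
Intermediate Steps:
c(A, F) = (15 + A)/(A + F)
o(V, s) = 3*V**2 (o(V, s) = (V + 2*V)*V = (3*V)*V = 3*V**2)
o(1927, c(-33, 25)) + 518**2 = 3*1927**2 + 518**2 = 3*3713329 + 268324 = 11139987 + 268324 = 11408311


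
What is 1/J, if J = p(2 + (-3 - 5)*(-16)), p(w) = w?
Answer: 1/130 ≈ 0.0076923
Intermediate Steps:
J = 130 (J = 2 + (-3 - 5)*(-16) = 2 - 8*(-16) = 2 + 128 = 130)
1/J = 1/130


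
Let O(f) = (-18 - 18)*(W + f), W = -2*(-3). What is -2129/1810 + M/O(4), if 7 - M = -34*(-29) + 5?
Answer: 1691/1086 ≈ 1.5571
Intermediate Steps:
M = -984 (M = 7 - (-34*(-29) + 5) = 7 - (986 + 5) = 7 - 1*991 = 7 - 991 = -984)
W = 6
O(f) = -216 - 36*f (O(f) = (-18 - 18)*(6 + f) = -36*(6 + f) = -216 - 36*f)
-2129/1810 + M/O(4) = -2129/1810 - 984/(-216 - 36*4) = -2129*1/1810 - 984/(-216 - 144) = -2129/1810 - 984/(-360) = -2129/1810 - 984*(-1/360) = -2129/1810 + 41/15 = 1691/1086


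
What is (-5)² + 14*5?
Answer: 95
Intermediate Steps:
(-5)² + 14*5 = 25 + 70 = 95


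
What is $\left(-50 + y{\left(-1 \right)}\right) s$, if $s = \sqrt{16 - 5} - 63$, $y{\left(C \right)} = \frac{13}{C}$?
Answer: $3969 - 63 \sqrt{11} \approx 3760.1$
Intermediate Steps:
$s = -63 + \sqrt{11}$ ($s = \sqrt{11} - 63 = -63 + \sqrt{11} \approx -59.683$)
$\left(-50 + y{\left(-1 \right)}\right) s = \left(-50 + \frac{13}{-1}\right) \left(-63 + \sqrt{11}\right) = \left(-50 + 13 \left(-1\right)\right) \left(-63 + \sqrt{11}\right) = \left(-50 - 13\right) \left(-63 + \sqrt{11}\right) = - 63 \left(-63 + \sqrt{11}\right) = 3969 - 63 \sqrt{11}$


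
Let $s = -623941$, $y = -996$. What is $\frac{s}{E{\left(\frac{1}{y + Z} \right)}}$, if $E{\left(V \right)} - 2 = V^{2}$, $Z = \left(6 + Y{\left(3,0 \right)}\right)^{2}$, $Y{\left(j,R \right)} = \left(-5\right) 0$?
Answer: $- \frac{575024025600}{1843201} \approx -3.1197 \cdot 10^{5}$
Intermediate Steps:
$Y{\left(j,R \right)} = 0$
$Z = 36$ ($Z = \left(6 + 0\right)^{2} = 6^{2} = 36$)
$E{\left(V \right)} = 2 + V^{2}$
$\frac{s}{E{\left(\frac{1}{y + Z} \right)}} = - \frac{623941}{2 + \left(\frac{1}{-996 + 36}\right)^{2}} = - \frac{623941}{2 + \left(\frac{1}{-960}\right)^{2}} = - \frac{623941}{2 + \left(- \frac{1}{960}\right)^{2}} = - \frac{623941}{2 + \frac{1}{921600}} = - \frac{623941}{\frac{1843201}{921600}} = \left(-623941\right) \frac{921600}{1843201} = - \frac{575024025600}{1843201}$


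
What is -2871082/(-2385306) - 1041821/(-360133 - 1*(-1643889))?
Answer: 600353430883/1531075444668 ≈ 0.39211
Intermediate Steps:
-2871082/(-2385306) - 1041821/(-360133 - 1*(-1643889)) = -2871082*(-1/2385306) - 1041821/(-360133 + 1643889) = 1435541/1192653 - 1041821/1283756 = 600353430883/1531075444668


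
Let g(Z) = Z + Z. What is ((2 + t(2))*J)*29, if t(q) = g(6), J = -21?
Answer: -8526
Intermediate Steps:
g(Z) = 2*Z
t(q) = 12 (t(q) = 2*6 = 12)
((2 + t(2))*J)*29 = ((2 + 12)*(-21))*29 = (14*(-21))*29 = -294*29 = -8526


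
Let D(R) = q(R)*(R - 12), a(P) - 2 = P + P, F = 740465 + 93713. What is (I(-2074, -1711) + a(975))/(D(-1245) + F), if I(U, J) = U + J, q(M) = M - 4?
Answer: -1833/2404171 ≈ -0.00076243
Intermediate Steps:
F = 834178
q(M) = -4 + M
a(P) = 2 + 2*P (a(P) = 2 + (P + P) = 2 + 2*P)
D(R) = (-12 + R)*(-4 + R) (D(R) = (-4 + R)*(R - 12) = (-4 + R)*(-12 + R) = (-12 + R)*(-4 + R))
I(U, J) = J + U
(I(-2074, -1711) + a(975))/(D(-1245) + F) = ((-1711 - 2074) + (2 + 2*975))/((-12 - 1245)*(-4 - 1245) + 834178) = (-3785 + (2 + 1950))/(-1257*(-1249) + 834178) = (-3785 + 1952)/(1569993 + 834178) = -1833/2404171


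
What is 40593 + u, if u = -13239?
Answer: 27354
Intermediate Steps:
40593 + u = 40593 - 13239 = 27354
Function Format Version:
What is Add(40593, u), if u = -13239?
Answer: 27354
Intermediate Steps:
Add(40593, u) = Add(40593, -13239) = 27354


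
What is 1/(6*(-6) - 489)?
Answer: -1/525 ≈ -0.0019048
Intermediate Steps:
1/(6*(-6) - 489) = 1/(-36 - 489) = 1/(-525) = -1/525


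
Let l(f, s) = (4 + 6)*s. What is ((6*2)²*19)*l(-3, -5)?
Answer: -136800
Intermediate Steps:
l(f, s) = 10*s
((6*2)²*19)*l(-3, -5) = ((6*2)²*19)*(10*(-5)) = (12²*19)*(-50) = (144*19)*(-50) = 2736*(-50) = -136800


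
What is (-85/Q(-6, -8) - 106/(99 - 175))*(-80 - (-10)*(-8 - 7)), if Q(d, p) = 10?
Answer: 31050/19 ≈ 1634.2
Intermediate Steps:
(-85/Q(-6, -8) - 106/(99 - 175))*(-80 - (-10)*(-8 - 7)) = (-85/10 - 106/(99 - 175))*(-80 - (-10)*(-8 - 7)) = (-85*⅒ - 106/(-76))*(-80 - (-10)*(-15)) = (-17/2 - 106*(-1/76))*(-80 - 1*150) = (-17/2 + 53/38)*(-80 - 150) = -135/19*(-230) = 31050/19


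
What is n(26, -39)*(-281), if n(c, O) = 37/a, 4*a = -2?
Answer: 20794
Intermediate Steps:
a = -½ (a = (¼)*(-2) = -½ ≈ -0.50000)
n(c, O) = -74 (n(c, O) = 37/(-½) = 37*(-2) = -74)
n(26, -39)*(-281) = -74*(-281) = 20794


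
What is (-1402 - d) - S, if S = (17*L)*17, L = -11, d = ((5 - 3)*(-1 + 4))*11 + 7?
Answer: 1704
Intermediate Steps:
d = 73 (d = (2*3)*11 + 7 = 6*11 + 7 = 66 + 7 = 73)
S = -3179 (S = (17*(-11))*17 = -187*17 = -3179)
(-1402 - d) - S = (-1402 - 1*73) - 1*(-3179) = (-1402 - 73) + 3179 = -1475 + 3179 = 1704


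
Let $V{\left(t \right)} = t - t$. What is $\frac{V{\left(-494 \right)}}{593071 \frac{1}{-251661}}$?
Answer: $0$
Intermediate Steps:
$V{\left(t \right)} = 0$
$\frac{V{\left(-494 \right)}}{593071 \frac{1}{-251661}} = \frac{0}{593071 \frac{1}{-251661}} = \frac{0}{593071 \left(- \frac{1}{251661}\right)} = \frac{0}{- \frac{593071}{251661}} = 0 \left(- \frac{251661}{593071}\right) = 0$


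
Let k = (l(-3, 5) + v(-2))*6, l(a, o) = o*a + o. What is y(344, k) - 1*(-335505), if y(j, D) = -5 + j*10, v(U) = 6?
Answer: 338940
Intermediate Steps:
l(a, o) = o + a*o (l(a, o) = a*o + o = o + a*o)
k = -24 (k = (5*(1 - 3) + 6)*6 = (5*(-2) + 6)*6 = (-10 + 6)*6 = -4*6 = -24)
y(j, D) = -5 + 10*j
y(344, k) - 1*(-335505) = (-5 + 10*344) - 1*(-335505) = (-5 + 3440) + 335505 = 3435 + 335505 = 338940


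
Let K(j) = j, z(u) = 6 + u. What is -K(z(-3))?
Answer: -3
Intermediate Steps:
-K(z(-3)) = -(6 - 3) = -1*3 = -3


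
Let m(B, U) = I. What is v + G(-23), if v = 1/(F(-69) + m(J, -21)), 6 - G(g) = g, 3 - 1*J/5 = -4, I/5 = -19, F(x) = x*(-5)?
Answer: 7251/250 ≈ 29.004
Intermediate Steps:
F(x) = -5*x
I = -95 (I = 5*(-19) = -95)
J = 35 (J = 15 - 5*(-4) = 15 + 20 = 35)
m(B, U) = -95
G(g) = 6 - g
v = 1/250 (v = 1/(-5*(-69) - 95) = 1/(345 - 95) = 1/250 ≈ 0.0040000)
v + G(-23) = 1/250 + (6 - 1*(-23)) = 1/250 + (6 + 23) = 1/250 + 29 = 7251/250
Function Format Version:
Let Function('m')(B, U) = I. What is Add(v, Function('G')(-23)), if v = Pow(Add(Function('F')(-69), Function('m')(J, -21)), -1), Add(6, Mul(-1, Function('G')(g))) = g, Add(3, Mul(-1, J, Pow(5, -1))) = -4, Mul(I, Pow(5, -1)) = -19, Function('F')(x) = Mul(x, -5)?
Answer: Rational(7251, 250) ≈ 29.004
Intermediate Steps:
Function('F')(x) = Mul(-5, x)
I = -95 (I = Mul(5, -19) = -95)
J = 35 (J = Add(15, Mul(-5, -4)) = Add(15, 20) = 35)
Function('m')(B, U) = -95
Function('G')(g) = Add(6, Mul(-1, g))
v = Rational(1, 250) (v = Pow(Add(Mul(-5, -69), -95), -1) = Pow(Add(345, -95), -1) = Pow(250, -1) = Rational(1, 250) ≈ 0.0040000)
Add(v, Function('G')(-23)) = Add(Rational(1, 250), Add(6, Mul(-1, -23))) = Add(Rational(1, 250), Add(6, 23)) = Add(Rational(1, 250), 29) = Rational(7251, 250)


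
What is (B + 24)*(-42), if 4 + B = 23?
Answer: -1806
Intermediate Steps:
B = 19 (B = -4 + 23 = 19)
(B + 24)*(-42) = (19 + 24)*(-42) = 43*(-42) = -1806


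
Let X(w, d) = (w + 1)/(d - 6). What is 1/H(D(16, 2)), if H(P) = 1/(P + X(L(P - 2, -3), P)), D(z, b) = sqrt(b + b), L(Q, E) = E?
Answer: 5/2 ≈ 2.5000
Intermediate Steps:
X(w, d) = (1 + w)/(-6 + d)
D(z, b) = sqrt(2)*sqrt(b) (D(z, b) = sqrt(2*b) = sqrt(2)*sqrt(b))
H(P) = 1/(P - 2/(-6 + P)) (H(P) = 1/(P + (1 - 3)/(-6 + P)) = 1/(P - 2/(-6 + P)))
1/H(D(16, 2)) = 1/((-6 + sqrt(2)*sqrt(2))/(-2 + (sqrt(2)*sqrt(2))*(-6 + sqrt(2)*sqrt(2)))) = 1/((-6 + 2)/(-2 + 2*(-6 + 2))) = 1/(-4/(-2 + 2*(-4))) = 1/(-4/(-2 - 8)) = 1/(-4/(-10)) = 1/(-1/10*(-4)) = 1/(2/5) = 5/2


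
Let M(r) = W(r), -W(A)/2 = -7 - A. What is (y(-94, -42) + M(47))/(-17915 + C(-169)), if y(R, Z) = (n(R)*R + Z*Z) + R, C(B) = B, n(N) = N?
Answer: -1769/3014 ≈ -0.58693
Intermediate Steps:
y(R, Z) = R + R**2 + Z**2 (y(R, Z) = (R*R + Z*Z) + R = (R**2 + Z**2) + R = R + R**2 + Z**2)
W(A) = 14 + 2*A (W(A) = -2*(-7 - A) = 14 + 2*A)
M(r) = 14 + 2*r
(y(-94, -42) + M(47))/(-17915 + C(-169)) = ((-94 + (-94)**2 + (-42)**2) + (14 + 2*47))/(-17915 - 169) = ((-94 + 8836 + 1764) + (14 + 94))/(-18084) = (10506 + 108)*(-1/18084) = 10614*(-1/18084) = -1769/3014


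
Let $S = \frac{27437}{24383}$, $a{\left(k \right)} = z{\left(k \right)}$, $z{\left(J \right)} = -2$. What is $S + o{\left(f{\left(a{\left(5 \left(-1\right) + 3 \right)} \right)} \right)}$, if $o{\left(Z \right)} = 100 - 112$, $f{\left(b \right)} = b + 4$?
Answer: $- \frac{265159}{24383} \approx -10.875$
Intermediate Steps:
$a{\left(k \right)} = -2$
$f{\left(b \right)} = 4 + b$
$S = \frac{27437}{24383}$ ($S = 27437 \cdot \frac{1}{24383} = \frac{27437}{24383} \approx 1.1253$)
$o{\left(Z \right)} = -12$ ($o{\left(Z \right)} = 100 - 112 = -12$)
$S + o{\left(f{\left(a{\left(5 \left(-1\right) + 3 \right)} \right)} \right)} = \frac{27437}{24383} - 12 = - \frac{265159}{24383}$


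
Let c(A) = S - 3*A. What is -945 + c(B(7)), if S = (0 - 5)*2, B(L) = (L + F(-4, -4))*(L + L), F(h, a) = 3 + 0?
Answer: -1375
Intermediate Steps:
F(h, a) = 3
B(L) = 2*L*(3 + L) (B(L) = (L + 3)*(L + L) = (3 + L)*(2*L) = 2*L*(3 + L))
S = -10 (S = -5*2 = -10)
c(A) = -10 - 3*A
-945 + c(B(7)) = -945 + (-10 - 6*7*(3 + 7)) = -945 + (-10 - 6*7*10) = -945 + (-10 - 3*140) = -945 + (-10 - 420) = -945 - 430 = -1375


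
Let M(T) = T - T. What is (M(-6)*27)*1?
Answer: 0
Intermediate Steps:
M(T) = 0
(M(-6)*27)*1 = (0*27)*1 = 0*1 = 0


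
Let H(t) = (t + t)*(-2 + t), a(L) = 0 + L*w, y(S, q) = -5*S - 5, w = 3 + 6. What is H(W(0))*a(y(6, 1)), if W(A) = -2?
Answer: -5040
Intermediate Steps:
w = 9
y(S, q) = -5 - 5*S
a(L) = 9*L (a(L) = 0 + L*9 = 0 + 9*L = 9*L)
H(t) = 2*t*(-2 + t) (H(t) = (2*t)*(-2 + t) = 2*t*(-2 + t))
H(W(0))*a(y(6, 1)) = (2*(-2)*(-2 - 2))*(9*(-5 - 5*6)) = (2*(-2)*(-4))*(9*(-5 - 30)) = 16*(9*(-35)) = 16*(-315) = -5040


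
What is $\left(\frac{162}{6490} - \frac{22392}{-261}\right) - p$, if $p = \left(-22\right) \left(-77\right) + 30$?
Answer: $- \frac{154161111}{94105} \approx -1638.2$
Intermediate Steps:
$p = 1724$ ($p = 1694 + 30 = 1724$)
$\left(\frac{162}{6490} - \frac{22392}{-261}\right) - p = \left(\frac{162}{6490} - \frac{22392}{-261}\right) - 1724 = \left(162 \cdot \frac{1}{6490} - - \frac{2488}{29}\right) - 1724 = \left(\frac{81}{3245} + \frac{2488}{29}\right) - 1724 = \frac{8075909}{94105} - 1724 = - \frac{154161111}{94105}$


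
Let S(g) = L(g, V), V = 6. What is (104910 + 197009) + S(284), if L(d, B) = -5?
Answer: 301914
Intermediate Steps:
S(g) = -5
(104910 + 197009) + S(284) = (104910 + 197009) - 5 = 301919 - 5 = 301914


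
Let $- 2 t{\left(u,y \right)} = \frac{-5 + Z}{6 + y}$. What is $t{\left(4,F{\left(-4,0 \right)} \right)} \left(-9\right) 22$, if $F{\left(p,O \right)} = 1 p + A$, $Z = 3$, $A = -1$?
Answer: $-198$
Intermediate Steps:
$F{\left(p,O \right)} = -1 + p$ ($F{\left(p,O \right)} = 1 p - 1 = p - 1 = -1 + p$)
$t{\left(u,y \right)} = \frac{1}{6 + y}$ ($t{\left(u,y \right)} = - \frac{\left(-5 + 3\right) \frac{1}{6 + y}}{2} = - \frac{\left(-2\right) \frac{1}{6 + y}}{2} = \frac{1}{6 + y}$)
$t{\left(4,F{\left(-4,0 \right)} \right)} \left(-9\right) 22 = \frac{1}{6 - 5} \left(-9\right) 22 = 1^{-1} \left(-9\right) 22 = 1 \left(-9\right) 22 = \left(-9\right) 22 = -198$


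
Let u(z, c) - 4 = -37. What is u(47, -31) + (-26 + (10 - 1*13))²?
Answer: 808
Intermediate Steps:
u(z, c) = -33 (u(z, c) = 4 - 37 = -33)
u(47, -31) + (-26 + (10 - 1*13))² = -33 + (-26 + (10 - 1*13))² = -33 + (-26 + (10 - 13))² = -33 + (-26 - 3)² = -33 + (-29)² = -33 + 841 = 808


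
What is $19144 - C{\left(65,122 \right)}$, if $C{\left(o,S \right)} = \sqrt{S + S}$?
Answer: $19144 - 2 \sqrt{61} \approx 19128.0$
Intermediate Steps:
$C{\left(o,S \right)} = \sqrt{2} \sqrt{S}$ ($C{\left(o,S \right)} = \sqrt{2 S} = \sqrt{2} \sqrt{S}$)
$19144 - C{\left(65,122 \right)} = 19144 - \sqrt{2} \sqrt{122} = 19144 - 2 \sqrt{61}$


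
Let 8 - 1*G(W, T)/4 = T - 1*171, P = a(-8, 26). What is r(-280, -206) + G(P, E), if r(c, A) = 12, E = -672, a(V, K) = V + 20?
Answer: 3416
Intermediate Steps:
a(V, K) = 20 + V
P = 12 (P = 20 - 8 = 12)
G(W, T) = 716 - 4*T (G(W, T) = 32 - 4*(T - 1*171) = 32 - 4*(T - 171) = 32 - 4*(-171 + T) = 32 + (684 - 4*T) = 716 - 4*T)
r(-280, -206) + G(P, E) = 12 + (716 - 4*(-672)) = 12 + (716 + 2688) = 12 + 3404 = 3416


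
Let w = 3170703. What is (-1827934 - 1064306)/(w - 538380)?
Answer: -964080/877441 ≈ -1.0987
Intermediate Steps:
(-1827934 - 1064306)/(w - 538380) = (-1827934 - 1064306)/(3170703 - 538380) = -2892240/2632323 = -2892240*1/2632323 = -964080/877441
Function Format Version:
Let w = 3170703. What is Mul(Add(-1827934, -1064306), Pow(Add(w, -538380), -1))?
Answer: Rational(-964080, 877441) ≈ -1.0987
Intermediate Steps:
Mul(Add(-1827934, -1064306), Pow(Add(w, -538380), -1)) = Mul(Add(-1827934, -1064306), Pow(Add(3170703, -538380), -1)) = Mul(-2892240, Pow(2632323, -1)) = Mul(-2892240, Rational(1, 2632323)) = Rational(-964080, 877441)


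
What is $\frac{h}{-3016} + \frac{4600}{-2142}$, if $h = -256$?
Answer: $- \frac{832828}{403767} \approx -2.0626$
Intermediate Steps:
$\frac{h}{-3016} + \frac{4600}{-2142} = - \frac{256}{-3016} + \frac{4600}{-2142} = \left(-256\right) \left(- \frac{1}{3016}\right) + 4600 \left(- \frac{1}{2142}\right) = \frac{32}{377} - \frac{2300}{1071} = - \frac{832828}{403767}$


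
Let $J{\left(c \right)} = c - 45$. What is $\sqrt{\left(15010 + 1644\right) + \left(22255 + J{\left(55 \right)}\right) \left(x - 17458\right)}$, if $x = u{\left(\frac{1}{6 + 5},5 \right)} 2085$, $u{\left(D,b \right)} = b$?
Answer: $i \sqrt{156573091} \approx 12513.0 i$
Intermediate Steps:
$J{\left(c \right)} = -45 + c$
$x = 10425$ ($x = 5 \cdot 2085 = 10425$)
$\sqrt{\left(15010 + 1644\right) + \left(22255 + J{\left(55 \right)}\right) \left(x - 17458\right)} = \sqrt{\left(15010 + 1644\right) + \left(22255 + \left(-45 + 55\right)\right) \left(10425 - 17458\right)} = \sqrt{16654 + \left(22255 + 10\right) \left(-7033\right)} = \sqrt{16654 + 22265 \left(-7033\right)} = \sqrt{16654 - 156589745} = \sqrt{-156573091} = i \sqrt{156573091}$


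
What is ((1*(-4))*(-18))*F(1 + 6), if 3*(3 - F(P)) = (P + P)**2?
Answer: -4488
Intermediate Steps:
F(P) = 3 - 4*P**2/3 (F(P) = 3 - (P + P)**2/3 = 3 - 4*P**2/3)
((1*(-4))*(-18))*F(1 + 6) = ((1*(-4))*(-18))*(3 - 4*(1 + 6)**2/3) = (-4*(-18))*(3 - 4/3*7**2) = 72*(3 - 4/3*49) = 72*(3 - 196/3) = 72*(-187/3) = -4488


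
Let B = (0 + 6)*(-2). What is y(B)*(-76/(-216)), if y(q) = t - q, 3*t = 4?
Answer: 380/81 ≈ 4.6914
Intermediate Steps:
t = 4/3 (t = (1/3)*4 = 4/3 ≈ 1.3333)
B = -12 (B = 6*(-2) = -12)
y(q) = 4/3 - q
y(B)*(-76/(-216)) = (4/3 - 1*(-12))*(-76/(-216)) = (4/3 + 12)*(-76*(-1/216)) = (40/3)*(19/54) = 380/81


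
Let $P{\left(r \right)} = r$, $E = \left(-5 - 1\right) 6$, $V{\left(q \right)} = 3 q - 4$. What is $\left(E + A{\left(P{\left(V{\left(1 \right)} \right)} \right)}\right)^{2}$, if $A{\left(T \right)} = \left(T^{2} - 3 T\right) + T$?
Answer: $1089$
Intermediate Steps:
$V{\left(q \right)} = -4 + 3 q$
$E = -36$ ($E = \left(-6\right) 6 = -36$)
$A{\left(T \right)} = T^{2} - 2 T$
$\left(E + A{\left(P{\left(V{\left(1 \right)} \right)} \right)}\right)^{2} = \left(-36 + \left(-4 + 3 \cdot 1\right) \left(-2 + \left(-4 + 3 \cdot 1\right)\right)\right)^{2} = \left(-36 + \left(-4 + 3\right) \left(-2 + \left(-4 + 3\right)\right)\right)^{2} = \left(-36 - \left(-2 - 1\right)\right)^{2} = \left(-36 - -3\right)^{2} = \left(-36 + 3\right)^{2} = \left(-33\right)^{2} = 1089$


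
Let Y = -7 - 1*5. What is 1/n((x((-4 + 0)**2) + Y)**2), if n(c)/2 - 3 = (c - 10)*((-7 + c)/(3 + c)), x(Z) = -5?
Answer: 73/39777 ≈ 0.0018352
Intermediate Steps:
Y = -12 (Y = -7 - 5 = -12)
n(c) = 6 + 2*(-10 + c)*(-7 + c)/(3 + c) (n(c) = 6 + 2*((c - 10)*((-7 + c)/(3 + c))) = 6 + 2*((-10 + c)*((-7 + c)/(3 + c))) = 6 + 2*((-10 + c)*(-7 + c)/(3 + c)) = 6 + 2*(-10 + c)*(-7 + c)/(3 + c))
1/n((x((-4 + 0)**2) + Y)**2) = 1/(2*(79 + ((-5 - 12)**2)**2 - 14*(-5 - 12)**2)/(3 + (-5 - 12)**2)) = 1/(2*(79 + ((-17)**2)**2 - 14*(-17)**2)/(3 + (-17)**2)) = 1/(2*(79 + 289**2 - 14*289)/(3 + 289)) = 1/(2*(79 + 83521 - 4046)/292) = 1/(2*(1/292)*79554) = 1/(39777/73) = 73/39777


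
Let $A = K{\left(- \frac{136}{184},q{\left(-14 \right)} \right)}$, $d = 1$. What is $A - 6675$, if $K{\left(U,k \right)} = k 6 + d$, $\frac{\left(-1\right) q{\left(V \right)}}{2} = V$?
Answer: $-6506$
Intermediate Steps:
$q{\left(V \right)} = - 2 V$
$K{\left(U,k \right)} = 1 + 6 k$ ($K{\left(U,k \right)} = k 6 + 1 = 6 k + 1 = 1 + 6 k$)
$A = 169$ ($A = 1 + 6 \left(\left(-2\right) \left(-14\right)\right) = 1 + 6 \cdot 28 = 1 + 168 = 169$)
$A - 6675 = 169 - 6675 = -6506$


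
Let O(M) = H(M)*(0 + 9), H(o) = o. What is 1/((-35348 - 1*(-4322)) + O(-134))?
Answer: -1/32232 ≈ -3.1025e-5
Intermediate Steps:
O(M) = 9*M (O(M) = M*(0 + 9) = M*9 = 9*M)
1/((-35348 - 1*(-4322)) + O(-134)) = 1/((-35348 - 1*(-4322)) + 9*(-134)) = 1/((-35348 + 4322) - 1206) = 1/(-31026 - 1206) = 1/(-32232) = -1/32232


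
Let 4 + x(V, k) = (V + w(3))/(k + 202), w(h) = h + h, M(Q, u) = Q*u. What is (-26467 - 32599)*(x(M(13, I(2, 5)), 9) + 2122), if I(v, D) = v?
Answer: -26398367380/211 ≈ -1.2511e+8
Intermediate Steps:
w(h) = 2*h
x(V, k) = -4 + (6 + V)/(202 + k) (x(V, k) = -4 + (V + 2*3)/(k + 202) = -4 + (V + 6)/(202 + k) = -4 + (6 + V)/(202 + k))
(-26467 - 32599)*(x(M(13, I(2, 5)), 9) + 2122) = (-26467 - 32599)*((-802 + 13*2 - 4*9)/(202 + 9) + 2122) = -59066*((-802 + 26 - 36)/211 + 2122) = -59066*((1/211)*(-812) + 2122) = -59066*(-812/211 + 2122) = -59066*446930/211 = -26398367380/211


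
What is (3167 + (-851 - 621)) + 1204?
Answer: 2899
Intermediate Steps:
(3167 + (-851 - 621)) + 1204 = (3167 - 1472) + 1204 = 1695 + 1204 = 2899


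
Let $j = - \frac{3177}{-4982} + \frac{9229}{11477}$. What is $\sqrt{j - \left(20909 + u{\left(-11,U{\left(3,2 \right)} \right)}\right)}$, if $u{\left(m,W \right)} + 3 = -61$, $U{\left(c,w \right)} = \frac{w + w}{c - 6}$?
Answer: $\frac{i \sqrt{68145325206209882522}}{57178414} \approx 144.37 i$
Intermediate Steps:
$U{\left(c,w \right)} = \frac{2 w}{-6 + c}$
$u{\left(m,W \right)} = -64$ ($u{\left(m,W \right)} = -3 - 61 = -64$)
$j = \frac{82441307}{57178414}$ ($j = \left(-3177\right) \left(- \frac{1}{4982}\right) + 9229 \cdot \frac{1}{11477} = \frac{3177}{4982} + \frac{9229}{11477} = \frac{82441307}{57178414} \approx 1.4418$)
$\sqrt{j - \left(20909 + u{\left(-11,U{\left(3,2 \right)} \right)}\right)} = \sqrt{\frac{82441307}{57178414} - 20845} = \sqrt{- \frac{1191801598523}{57178414}} = \frac{i \sqrt{68145325206209882522}}{57178414}$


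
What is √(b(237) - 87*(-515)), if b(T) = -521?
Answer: 2*√11071 ≈ 210.44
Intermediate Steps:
√(b(237) - 87*(-515)) = √(-521 - 87*(-515)) = √(-521 + 44805) = √44284 = 2*√11071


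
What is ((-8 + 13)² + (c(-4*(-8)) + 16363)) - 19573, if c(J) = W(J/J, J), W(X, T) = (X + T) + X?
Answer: -3151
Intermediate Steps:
W(X, T) = T + 2*X (W(X, T) = (T + X) + X = T + 2*X)
c(J) = 2 + J (c(J) = J + 2*(J/J) = J + 2*1 = J + 2 = 2 + J)
((-8 + 13)² + (c(-4*(-8)) + 16363)) - 19573 = ((-8 + 13)² + ((2 - 4*(-8)) + 16363)) - 19573 = (5² + ((2 + 32) + 16363)) - 19573 = (25 + (34 + 16363)) - 19573 = (25 + 16397) - 19573 = 16422 - 19573 = -3151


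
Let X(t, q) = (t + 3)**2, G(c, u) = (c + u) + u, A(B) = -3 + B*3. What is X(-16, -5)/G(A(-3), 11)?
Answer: 169/10 ≈ 16.900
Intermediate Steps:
A(B) = -3 + 3*B
G(c, u) = c + 2*u
X(t, q) = (3 + t)**2
X(-16, -5)/G(A(-3), 11) = (3 - 16)**2/((-3 + 3*(-3)) + 2*11) = (-13)**2/((-3 - 9) + 22) = 169/(-12 + 22) = 169/10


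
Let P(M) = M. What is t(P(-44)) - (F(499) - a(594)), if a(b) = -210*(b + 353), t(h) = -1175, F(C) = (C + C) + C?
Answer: -201542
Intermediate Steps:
F(C) = 3*C (F(C) = 2*C + C = 3*C)
a(b) = -74130 - 210*b (a(b) = -210*(353 + b) = -74130 - 210*b)
t(P(-44)) - (F(499) - a(594)) = -1175 - (3*499 - (-74130 - 210*594)) = -1175 - (1497 - (-74130 - 124740)) = -1175 - (1497 - 1*(-198870)) = -1175 - (1497 + 198870) = -1175 - 1*200367 = -1175 - 200367 = -201542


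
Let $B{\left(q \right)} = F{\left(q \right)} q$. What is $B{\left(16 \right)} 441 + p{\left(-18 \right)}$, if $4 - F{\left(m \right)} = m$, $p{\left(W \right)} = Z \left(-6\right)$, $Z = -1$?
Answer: $-84666$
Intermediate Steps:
$p{\left(W \right)} = 6$ ($p{\left(W \right)} = \left(-1\right) \left(-6\right) = 6$)
$F{\left(m \right)} = 4 - m$
$B{\left(q \right)} = q \left(4 - q\right)$ ($B{\left(q \right)} = \left(4 - q\right) q = q \left(4 - q\right)$)
$B{\left(16 \right)} 441 + p{\left(-18 \right)} = 16 \left(4 - 16\right) 441 + 6 = 16 \left(-12\right) 441 + 6 = \left(-192\right) 441 + 6 = -84672 + 6 = -84666$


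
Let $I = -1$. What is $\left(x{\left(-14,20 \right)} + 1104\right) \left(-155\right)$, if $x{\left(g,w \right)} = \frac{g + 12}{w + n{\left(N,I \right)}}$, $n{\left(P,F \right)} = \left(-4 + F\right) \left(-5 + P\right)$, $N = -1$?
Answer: $- \frac{855569}{5} \approx -1.7111 \cdot 10^{5}$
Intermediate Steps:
$n{\left(P,F \right)} = \left(-5 + P\right) \left(-4 + F\right)$
$x{\left(g,w \right)} = \frac{12 + g}{30 + w}$ ($x{\left(g,w \right)} = \frac{g + 12}{w - -30} = \frac{12 + g}{w + \left(20 + 5 + 4 + 1\right)} = \frac{12 + g}{w + 30} = \frac{12 + g}{30 + w}$)
$\left(x{\left(-14,20 \right)} + 1104\right) \left(-155\right) = \left(\frac{12 - 14}{30 + 20} + 1104\right) \left(-155\right) = \left(\frac{1}{50} \left(-2\right) + 1104\right) \left(-155\right) = \left(- \frac{1}{25} + 1104\right) \left(-155\right) = \frac{27599}{25} \left(-155\right) = - \frac{855569}{5}$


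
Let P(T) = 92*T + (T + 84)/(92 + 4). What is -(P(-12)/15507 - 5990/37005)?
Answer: 11885573/51007692 ≈ 0.23302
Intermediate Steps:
P(T) = 7/8 + 8833*T/96 (P(T) = 92*T + (84 + T)/96 = 92*T + (84 + T)*(1/96) = 92*T + (7/8 + T/96) = 7/8 + 8833*T/96)
-(P(-12)/15507 - 5990/37005) = -((7/8 + (8833/96)*(-12))/15507 - 5990/37005) = -((7/8 - 8833/8)*(1/15507) - 5990*1/37005) = -(-4413/4*1/15507 - 1198/7401) = -(-1471/20676 - 1198/7401) = -1*(-11885573/51007692) = 11885573/51007692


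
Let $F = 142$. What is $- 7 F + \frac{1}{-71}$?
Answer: $- \frac{70575}{71} \approx -994.01$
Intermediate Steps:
$- 7 F + \frac{1}{-71} = \left(-7\right) 142 + \frac{1}{-71} = -994 - \frac{1}{71} = - \frac{70575}{71}$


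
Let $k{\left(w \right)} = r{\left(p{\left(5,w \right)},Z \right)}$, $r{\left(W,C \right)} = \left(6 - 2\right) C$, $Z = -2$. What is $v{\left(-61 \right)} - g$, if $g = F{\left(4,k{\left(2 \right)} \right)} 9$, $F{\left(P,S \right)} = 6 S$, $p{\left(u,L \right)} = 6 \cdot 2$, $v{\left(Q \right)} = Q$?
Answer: $371$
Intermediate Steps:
$p{\left(u,L \right)} = 12$
$r{\left(W,C \right)} = 4 C$
$k{\left(w \right)} = -8$ ($k{\left(w \right)} = 4 \left(-2\right) = -8$)
$g = -432$ ($g = 6 \left(-8\right) 9 = \left(-48\right) 9 = -432$)
$v{\left(-61 \right)} - g = -61 - -432 = -61 + 432 = 371$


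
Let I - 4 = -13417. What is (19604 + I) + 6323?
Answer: 12514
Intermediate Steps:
I = -13413 (I = 4 - 13417 = -13413)
(19604 + I) + 6323 = (19604 - 13413) + 6323 = 6191 + 6323 = 12514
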